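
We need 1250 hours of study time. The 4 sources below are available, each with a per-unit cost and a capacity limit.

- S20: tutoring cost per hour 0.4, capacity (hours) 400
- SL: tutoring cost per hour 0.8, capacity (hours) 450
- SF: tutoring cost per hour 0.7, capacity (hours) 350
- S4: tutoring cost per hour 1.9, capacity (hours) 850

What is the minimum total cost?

Cheapest first:
Take 400 from S20 at 0.4 — need 850 more.
SF (0.7): use full 350 — 500 hours to go.
SL (0.8): use full 450 — 50 hours to go.
Take 50 from S4 at 1.9 to finish.
Cost = 400×0.4 + 350×0.7 + 450×0.8 + 50×1.9 = 860.

860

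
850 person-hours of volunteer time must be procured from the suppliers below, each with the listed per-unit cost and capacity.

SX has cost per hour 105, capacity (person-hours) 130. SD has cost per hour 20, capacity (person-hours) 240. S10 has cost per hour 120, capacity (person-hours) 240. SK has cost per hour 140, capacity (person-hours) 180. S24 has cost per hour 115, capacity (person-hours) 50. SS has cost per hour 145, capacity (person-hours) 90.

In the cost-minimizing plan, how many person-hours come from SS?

10

Cheapest first:
SD at 20: take all 240 person-hours ; 610 still needed.
SX at 105: take all 130 person-hours ; 480 still needed.
S24 at 115: take all 50 person-hours ; 430 still needed.
Take 240 from S10 at 120 ; need 190 more.
SK at 140: take all 180 person-hours ; 10 still needed.
Take 10 from SS at 145 to finish.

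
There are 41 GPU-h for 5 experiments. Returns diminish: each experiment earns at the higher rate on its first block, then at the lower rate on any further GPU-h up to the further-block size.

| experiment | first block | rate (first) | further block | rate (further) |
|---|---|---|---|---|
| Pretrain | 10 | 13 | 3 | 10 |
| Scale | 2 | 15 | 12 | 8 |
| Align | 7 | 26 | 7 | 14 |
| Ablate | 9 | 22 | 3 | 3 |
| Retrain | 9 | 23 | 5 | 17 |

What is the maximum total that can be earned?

826

Rank every tier by rate: Align/first 26 > Retrain/first 23 > Ablate/first 22 > Retrain/second 17 > Scale/first 15 > Align/second 14 > Pretrain/first 13 > Pretrain/second 10 > Scale/second 8 > Ablate/second 3.
Align first at 26: fill all 7 → 34 left.
Retrain first at 23: fill all 9 → 25 left.
Ablate/first (22): +9 → 16 left.
Retrain/second (17): +5 → 11 left.
Fill Scale first block (2 at 15) → 9 left.
Align second at 14: fill all 7 → 2 left.
Pretrain/first: +2 of 10 at 13; pool empty.
Total = 26×7 + 23×9 + 22×9 + 17×5 + 15×2 + 14×7 + 13×2 = 826.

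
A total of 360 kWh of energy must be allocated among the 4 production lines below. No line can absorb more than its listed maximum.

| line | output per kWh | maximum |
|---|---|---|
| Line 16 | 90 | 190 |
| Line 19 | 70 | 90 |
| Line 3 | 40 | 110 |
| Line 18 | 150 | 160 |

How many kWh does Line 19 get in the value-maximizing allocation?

10

Highest output per kWh first: Line 18 150 > Line 16 90 > Line 19 70 > Line 3 40.
Line 18: +160 to 160 (cap) → 200 left.
Give Line 16 190 to hit its cap of 190 → 10 left.
Line 19: +10 (room for 90) → 10. Pool exhausted.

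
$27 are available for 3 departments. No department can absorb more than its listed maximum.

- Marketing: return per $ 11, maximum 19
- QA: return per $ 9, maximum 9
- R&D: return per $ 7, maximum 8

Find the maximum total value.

Order the departments by return per $: Marketing 11 > QA 9 > R&D 7.
Marketing takes 19 to reach its cap of 19 ; 8 left.
Only 8 left; QA takes them to reach 8.
Total = 11×19 + 9×8 = 281.

281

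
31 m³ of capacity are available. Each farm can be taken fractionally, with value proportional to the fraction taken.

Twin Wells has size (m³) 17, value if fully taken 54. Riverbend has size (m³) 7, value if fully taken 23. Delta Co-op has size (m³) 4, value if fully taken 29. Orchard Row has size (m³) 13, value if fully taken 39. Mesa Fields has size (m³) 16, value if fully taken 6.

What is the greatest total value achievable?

Rank by value-to-size ratio: Delta Co-op 29/4≈7.25, Riverbend 23/7≈3.29, Twin Wells 54/17≈3.18, Orchard Row 39/13≈3, Mesa Fields 6/16≈0.375.
Delta Co-op: take in full, 4 m³ for value 29 ; 27 left.
Riverbend: take in full, 7 m³ for value 23 ; 20 left.
Twin Wells: take in full, 17 m³ for value 54 ; 3 left.
3 m³ left: a 3/13 share of Orchard Row gives 39×3/13 = 9.
Total value = 115.

115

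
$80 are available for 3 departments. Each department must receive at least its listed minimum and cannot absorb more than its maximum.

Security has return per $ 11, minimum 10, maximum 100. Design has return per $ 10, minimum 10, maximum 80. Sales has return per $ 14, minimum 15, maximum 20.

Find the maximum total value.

Meeting every minimum uses 10+10+15 = 35 $, leaving 45.
Order the departments by return per $: Sales 14 > Security 11 > Design 10.
Sales: +5 to 20 (cap) ; 40 left.
Only 40 left; Security takes them to reach 50.
Total = 11×50 + 10×10 + 14×20 = 930.

930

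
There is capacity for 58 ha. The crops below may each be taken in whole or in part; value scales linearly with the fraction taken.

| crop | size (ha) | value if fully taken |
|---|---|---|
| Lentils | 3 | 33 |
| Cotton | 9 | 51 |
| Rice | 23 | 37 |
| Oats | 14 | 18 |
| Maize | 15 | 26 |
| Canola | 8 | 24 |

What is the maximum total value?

171

Sort by value density: Lentils 33/3≈11, Cotton 51/9≈5.67, Canola 24/8≈3, Maize 26/15≈1.73, Rice 37/23≈1.61, Oats 18/14≈1.29.
Lentils: take in full, 3 ha for value 33 → 55 left.
Cotton: take in full, 9 ha for value 51 → 46 left.
All 8 ha of Canola fit (value 24) → 38 remain.
All 15 ha of Maize fit (value 26) → 23 remain.
Rice: take in full, 23 ha for value 37 → 0 left.
Total value = 171.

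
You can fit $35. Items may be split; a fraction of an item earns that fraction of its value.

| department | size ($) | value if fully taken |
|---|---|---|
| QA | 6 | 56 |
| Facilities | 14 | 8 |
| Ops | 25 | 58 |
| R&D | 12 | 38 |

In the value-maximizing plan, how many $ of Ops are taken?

17

Best value per unit of size first: QA 56/6≈9.33, R&D 38/12≈3.17, Ops 58/25≈2.32, Facilities 8/14≈0.571.
QA: take in full, 6 $ for value 56 ; 29 left.
Take all of R&D (12 $, value 38) ; 17 $ left.
Fill the last 17 $ with part of Ops: 17/25 of it earns 39.44.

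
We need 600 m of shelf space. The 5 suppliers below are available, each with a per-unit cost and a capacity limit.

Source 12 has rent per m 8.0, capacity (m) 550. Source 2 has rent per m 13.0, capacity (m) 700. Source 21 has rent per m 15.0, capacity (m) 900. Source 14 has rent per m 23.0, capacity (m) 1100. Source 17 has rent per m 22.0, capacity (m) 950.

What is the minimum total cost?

5050

Use suppliers in increasing cost order.
Take 550 from Source 12 at 8.0 — need 50 more.
Source 2 at 13.0: take 50 of its 700 — requirement met.
Source 21, Source 17, Source 14: unused.
Cost = 550×8.0 + 50×13.0 = 5050.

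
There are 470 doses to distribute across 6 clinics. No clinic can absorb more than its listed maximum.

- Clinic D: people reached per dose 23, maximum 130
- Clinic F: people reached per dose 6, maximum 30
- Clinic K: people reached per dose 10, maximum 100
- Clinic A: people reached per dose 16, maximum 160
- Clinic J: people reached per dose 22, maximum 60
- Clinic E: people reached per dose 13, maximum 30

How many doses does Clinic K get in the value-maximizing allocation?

Order the clinics by people reached per dose: Clinic D 23 > Clinic J 22 > Clinic A 16 > Clinic E 13 > Clinic K 10 > Clinic F 6.
Clinic D takes 130 to reach its cap of 130 ; 340 left.
Clinic J: +60 to 60 (cap) ; 280 left.
Clinic A: +160 to 160 (cap) ; 120 left.
Clinic E: +30 to 30 (cap) ; 90 left.
Only 90 left; Clinic K takes them to reach 90.

90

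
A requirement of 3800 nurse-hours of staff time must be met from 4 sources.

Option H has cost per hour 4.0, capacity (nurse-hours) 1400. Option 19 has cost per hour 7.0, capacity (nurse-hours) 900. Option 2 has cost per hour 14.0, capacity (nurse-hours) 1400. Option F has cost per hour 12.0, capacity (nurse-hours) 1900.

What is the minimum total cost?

Cheapest first:
Take 1400 from Option H at 4.0 ; need 2400 more.
Option 19 at 7.0: take all 900 nurse-hours ; 1500 still needed.
Take 1500 from Option F at 12.0 to finish.
Option 2: unused.
Cost = 1400×4.0 + 900×7.0 + 1500×12.0 = 29900.

29900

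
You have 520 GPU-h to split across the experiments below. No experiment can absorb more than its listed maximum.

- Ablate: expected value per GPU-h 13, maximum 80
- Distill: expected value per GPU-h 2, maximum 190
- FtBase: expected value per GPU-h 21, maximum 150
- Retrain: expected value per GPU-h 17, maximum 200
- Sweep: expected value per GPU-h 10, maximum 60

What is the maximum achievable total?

8250

Rank by expected value per GPU-h: FtBase 21 > Retrain 17 > Ablate 13 > Sweep 10 > Distill 2.
FtBase: +150 to 150 (cap) ; 370 left.
Retrain takes 200 to reach its cap of 200 ; 170 left.
Ablate takes 80 to reach its cap of 80 ; 90 left.
Give Sweep 60 to hit its cap of 60 ; 30 left.
Distill has room for 190 but only 30 remain, so it gets 30.
Total = 13×80 + 2×30 + 21×150 + 17×200 + 10×60 = 8250.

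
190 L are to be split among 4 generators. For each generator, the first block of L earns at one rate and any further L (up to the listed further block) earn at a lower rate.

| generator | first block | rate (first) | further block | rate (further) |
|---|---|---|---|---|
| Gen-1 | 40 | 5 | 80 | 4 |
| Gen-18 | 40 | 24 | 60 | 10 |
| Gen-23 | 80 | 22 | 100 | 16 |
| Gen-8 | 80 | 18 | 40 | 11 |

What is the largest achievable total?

Rank every tier by rate: Gen-18/first 24 > Gen-23/first 22 > Gen-8/first 18 > Gen-23/second 16 > Gen-8/second 11 > Gen-18/second 10 > Gen-1/first 5 > Gen-1/second 4.
Gen-18/first (24): +40 ; 150 left.
Fill Gen-23 first block (80 at 22) ; 70 left.
Gen-8 first at 18: only 70 left, fill 70.
Total = 24×40 + 22×80 + 18×70 = 3980.

3980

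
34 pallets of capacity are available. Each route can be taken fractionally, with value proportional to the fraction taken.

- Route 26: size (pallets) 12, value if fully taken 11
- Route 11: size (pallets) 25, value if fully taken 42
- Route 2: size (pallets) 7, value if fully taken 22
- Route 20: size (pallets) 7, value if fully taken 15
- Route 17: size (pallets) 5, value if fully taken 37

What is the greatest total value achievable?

Rank by value-to-size ratio: Route 17 37/5≈7.4, Route 2 22/7≈3.14, Route 20 15/7≈2.14, Route 11 42/25≈1.68, Route 26 11/12≈0.917.
All 5 pallets of Route 17 fit (value 37) — 29 remain.
All 7 pallets of Route 2 fit (value 22) — 22 remain.
Route 20: take in full, 7 pallets for value 15 — 15 left.
Fill the last 15 pallets with part of Route 11: 15/25 of it earns 25.2.
Total value = 99.2.

99.2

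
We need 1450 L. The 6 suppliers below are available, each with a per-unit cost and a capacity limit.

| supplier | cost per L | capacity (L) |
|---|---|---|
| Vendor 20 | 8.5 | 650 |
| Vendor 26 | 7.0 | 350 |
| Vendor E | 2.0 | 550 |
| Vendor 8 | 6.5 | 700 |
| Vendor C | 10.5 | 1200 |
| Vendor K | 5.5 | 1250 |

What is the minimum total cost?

6050

Use suppliers in increasing cost order.
Vendor E (2.0): use full 550 — 900 L to go.
Take 900 from Vendor K at 5.5 to finish.
Vendor 8, Vendor 26, Vendor 20, Vendor C: unused.
Cost = 550×2.0 + 900×5.5 = 6050.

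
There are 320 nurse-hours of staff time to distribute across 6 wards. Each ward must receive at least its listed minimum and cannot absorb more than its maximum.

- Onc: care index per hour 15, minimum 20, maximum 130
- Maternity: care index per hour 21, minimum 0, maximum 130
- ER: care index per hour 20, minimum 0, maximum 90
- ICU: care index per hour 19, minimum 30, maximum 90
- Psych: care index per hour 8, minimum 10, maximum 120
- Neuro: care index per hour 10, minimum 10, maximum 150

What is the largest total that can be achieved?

6150

Meeting every minimum uses 20+0+0+30+10+10 = 70 nurse-hours, leaving 250.
Rank by care index per hour: Maternity 21 > ER 20 > ICU 19 > Onc 15 > Neuro 10 > Psych 8.
Maternity takes 130 more to reach its cap of 130 → 120 left.
ER takes 90 more to reach its cap of 90 → 30 left.
Only 30 left; ICU takes them to reach 60.
Total = 15×20 + 21×130 + 20×90 + 19×60 + 8×10 + 10×10 = 6150.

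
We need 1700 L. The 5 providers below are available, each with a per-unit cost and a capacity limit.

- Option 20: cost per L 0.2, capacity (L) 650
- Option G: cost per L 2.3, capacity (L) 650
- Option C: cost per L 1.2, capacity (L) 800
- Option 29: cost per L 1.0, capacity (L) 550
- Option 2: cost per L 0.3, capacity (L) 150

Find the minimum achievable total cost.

1145

Cheapest first:
Option 20 (0.2): use full 650 ; 1050 L to go.
Take 150 from Option 2 at 0.3 ; need 900 more.
Option 29 (1.0): use full 550 ; 350 L to go.
Take 350 from Option C at 1.2 to finish.
Option G: unused.
Cost = 650×0.2 + 150×0.3 + 550×1.0 + 350×1.2 = 1145.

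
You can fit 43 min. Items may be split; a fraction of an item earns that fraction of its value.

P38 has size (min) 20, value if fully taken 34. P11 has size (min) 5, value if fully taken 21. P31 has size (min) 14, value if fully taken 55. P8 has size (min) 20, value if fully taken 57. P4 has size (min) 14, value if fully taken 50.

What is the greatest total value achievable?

Sort by value density: P11 21/5≈4.2, P31 55/14≈3.93, P4 50/14≈3.57, P8 57/20≈2.85, P38 34/20≈1.7.
All 5 min of P11 fit (value 21) ; 38 remain.
Take all of P31 (14 min, value 55) ; 24 min left.
All 14 min of P4 fit (value 50) ; 10 remain.
10 min left: a 10/20 share of P8 gives 57×10/20 = 28.5.
Total value = 154.5.

154.5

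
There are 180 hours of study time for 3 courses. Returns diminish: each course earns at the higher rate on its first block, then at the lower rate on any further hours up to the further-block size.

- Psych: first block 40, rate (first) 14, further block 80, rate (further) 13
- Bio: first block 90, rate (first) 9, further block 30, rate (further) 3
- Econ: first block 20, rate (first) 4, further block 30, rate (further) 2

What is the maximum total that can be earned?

2140

Rank every tier by rate: Psych/first 14 > Psych/second 13 > Bio/first 9 > Econ/first 4 > Bio/second 3 > Econ/second 2.
Psych/first (14): +40 ; 140 left.
Fill Psych second block (80 at 13) ; 60 left.
Bio/first: +60 of 90 at 9; pool empty.
Total = 14×40 + 13×80 + 9×60 = 2140.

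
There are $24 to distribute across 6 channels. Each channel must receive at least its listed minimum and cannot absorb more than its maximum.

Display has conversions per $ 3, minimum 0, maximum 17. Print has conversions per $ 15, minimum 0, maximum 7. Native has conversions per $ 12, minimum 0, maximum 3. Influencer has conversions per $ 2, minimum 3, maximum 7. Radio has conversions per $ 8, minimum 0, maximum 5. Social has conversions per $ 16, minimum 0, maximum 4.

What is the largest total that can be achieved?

257

Meeting every minimum uses 0+0+0+3+0+0 = 3 $, leaving 21.
Order the channels by conversions per $: Social 16 > Print 15 > Native 12 > Radio 8 > Display 3 > Influencer 2.
Social: +4 to 4 (cap) — 17 left.
Print takes 7 more to reach its cap of 7 — 10 left.
Native: +3 to 3 (cap) — 7 left.
Give Radio 5 more to hit its cap of 5 — 2 left.
Display has room for 17 more but only 2 remain, so it gets 2.
Total = 3×2 + 15×7 + 12×3 + 2×3 + 8×5 + 16×4 = 257.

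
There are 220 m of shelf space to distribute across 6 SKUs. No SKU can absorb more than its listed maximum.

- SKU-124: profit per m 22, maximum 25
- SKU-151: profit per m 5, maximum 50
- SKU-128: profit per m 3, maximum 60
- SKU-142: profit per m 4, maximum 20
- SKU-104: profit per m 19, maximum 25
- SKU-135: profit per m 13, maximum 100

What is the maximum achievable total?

2655

Rank by profit per m: SKU-124 22 > SKU-104 19 > SKU-135 13 > SKU-151 5 > SKU-142 4 > SKU-128 3.
SKU-124: +25 to 25 (cap) ; 195 left.
SKU-104: +25 to 25 (cap) ; 170 left.
SKU-135: +100 to 100 (cap) ; 70 left.
SKU-151 takes 50 to reach its cap of 50 ; 20 left.
SKU-142 takes 20 to reach its cap of 20 ; 0 left.
Total = 22×25 + 5×50 + 4×20 + 19×25 + 13×100 = 2655.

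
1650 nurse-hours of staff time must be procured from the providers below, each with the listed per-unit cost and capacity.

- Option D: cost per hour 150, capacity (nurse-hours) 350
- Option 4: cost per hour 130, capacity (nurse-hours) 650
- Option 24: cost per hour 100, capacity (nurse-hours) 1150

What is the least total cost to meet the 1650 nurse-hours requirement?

180000

Cheapest first:
Take 1150 from Option 24 at 100 ; need 500 more.
Option 4 (130): take the remaining 500 ; done.
Option D: unused.
Cost = 1150×100 + 500×130 = 180000.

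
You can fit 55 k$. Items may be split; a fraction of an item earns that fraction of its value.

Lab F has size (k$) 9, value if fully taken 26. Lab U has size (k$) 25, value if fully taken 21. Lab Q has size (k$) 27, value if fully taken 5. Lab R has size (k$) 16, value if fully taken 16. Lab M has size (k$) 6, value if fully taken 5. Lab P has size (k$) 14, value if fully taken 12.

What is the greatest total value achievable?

67.44

Best value per unit of size first: Lab F 26/9≈2.89, Lab R 16/16≈1, Lab P 12/14≈0.857, Lab U 21/25≈0.84, Lab M 5/6≈0.833, Lab Q 5/27≈0.185.
Lab F: take in full, 9 k$ for value 26 ; 46 left.
Lab R: take in full, 16 k$ for value 16 ; 30 left.
Lab P: take in full, 14 k$ for value 12 ; 16 left.
16 k$ left: a 16/25 share of Lab U gives 21×16/25 = 13.44.
Total value = 67.44.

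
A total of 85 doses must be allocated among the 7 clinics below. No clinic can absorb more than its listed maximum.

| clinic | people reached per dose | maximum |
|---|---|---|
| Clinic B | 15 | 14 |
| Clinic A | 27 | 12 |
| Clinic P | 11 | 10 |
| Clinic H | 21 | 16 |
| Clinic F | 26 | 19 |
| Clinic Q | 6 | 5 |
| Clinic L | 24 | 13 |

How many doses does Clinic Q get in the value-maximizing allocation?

Highest people reached per dose first: Clinic A 27 > Clinic F 26 > Clinic L 24 > Clinic H 21 > Clinic B 15 > Clinic P 11 > Clinic Q 6.
Clinic A takes 12 to reach its cap of 12 ; 73 left.
Clinic F takes 19 to reach its cap of 19 ; 54 left.
Clinic L takes 13 to reach its cap of 13 ; 41 left.
Give Clinic H 16 to hit its cap of 16 ; 25 left.
Clinic B: +14 to 14 (cap) ; 11 left.
Give Clinic P 10 to hit its cap of 10 ; 1 left.
Only 1 left; Clinic Q takes them to reach 1.

1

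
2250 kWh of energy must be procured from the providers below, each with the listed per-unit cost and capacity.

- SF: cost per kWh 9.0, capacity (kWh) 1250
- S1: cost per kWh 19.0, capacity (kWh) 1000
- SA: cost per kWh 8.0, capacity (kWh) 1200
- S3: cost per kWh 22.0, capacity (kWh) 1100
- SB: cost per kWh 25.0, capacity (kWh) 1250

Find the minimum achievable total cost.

19050

Use providers in increasing cost order.
Take 1200 from SA at 8.0 ; need 1050 more.
SF (9.0): take the remaining 1050 ; done.
S1, S3, SB: unused.
Cost = 1200×8.0 + 1050×9.0 = 19050.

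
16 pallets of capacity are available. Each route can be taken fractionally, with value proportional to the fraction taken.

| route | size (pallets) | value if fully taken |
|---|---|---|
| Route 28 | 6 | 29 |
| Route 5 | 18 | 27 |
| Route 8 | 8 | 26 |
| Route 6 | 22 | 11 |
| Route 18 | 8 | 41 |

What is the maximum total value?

76.5

Rank by value-to-size ratio: Route 18 41/8≈5.12, Route 28 29/6≈4.83, Route 8 26/8≈3.25, Route 5 27/18≈1.5, Route 6 11/22≈0.5.
Route 18: take in full, 8 pallets for value 41 — 8 left.
All 6 pallets of Route 28 fit (value 29) — 2 remain.
Fill the last 2 pallets with part of Route 8: 2/8 of it earns 6.5.
Total value = 76.5.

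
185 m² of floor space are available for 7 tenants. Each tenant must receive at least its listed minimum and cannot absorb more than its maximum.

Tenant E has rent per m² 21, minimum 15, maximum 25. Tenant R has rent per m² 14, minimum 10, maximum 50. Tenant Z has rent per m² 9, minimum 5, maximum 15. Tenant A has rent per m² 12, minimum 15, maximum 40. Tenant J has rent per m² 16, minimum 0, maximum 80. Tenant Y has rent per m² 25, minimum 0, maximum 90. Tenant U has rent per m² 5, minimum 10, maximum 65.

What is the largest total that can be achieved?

Meeting every minimum uses 15+10+5+15+0+0+10 = 55 m², leaving 130.
Highest rent per m² first: Tenant Y 25 > Tenant E 21 > Tenant J 16 > Tenant R 14 > Tenant A 12 > Tenant Z 9 > Tenant U 5.
Give Tenant Y 90 more to hit its cap of 90 ; 40 left.
Give Tenant E 10 more to hit its cap of 25 ; 30 left.
Only 30 left; Tenant J takes them to reach 30.
Total = 21×25 + 14×10 + 9×5 + 12×15 + 16×30 + 25×90 + 5×10 = 3670.

3670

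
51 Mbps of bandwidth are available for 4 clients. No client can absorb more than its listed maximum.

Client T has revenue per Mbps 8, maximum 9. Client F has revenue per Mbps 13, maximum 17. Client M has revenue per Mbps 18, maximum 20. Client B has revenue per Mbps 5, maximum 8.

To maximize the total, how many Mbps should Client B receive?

5

Highest revenue per Mbps first: Client M 18 > Client F 13 > Client T 8 > Client B 5.
Give Client M 20 to hit its cap of 20 → 31 left.
Give Client F 17 to hit its cap of 17 → 14 left.
Give Client T 9 to hit its cap of 9 → 5 left.
Client B: +5 (room for 8) → 5. Pool exhausted.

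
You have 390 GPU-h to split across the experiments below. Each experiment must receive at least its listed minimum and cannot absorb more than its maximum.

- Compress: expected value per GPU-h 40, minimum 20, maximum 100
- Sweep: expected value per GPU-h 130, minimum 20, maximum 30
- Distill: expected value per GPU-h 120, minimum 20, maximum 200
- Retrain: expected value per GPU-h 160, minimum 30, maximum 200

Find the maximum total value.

Meeting every minimum uses 20+20+20+30 = 90 GPU-h, leaving 300.
Highest expected value per GPU-h first: Retrain 160 > Sweep 130 > Distill 120 > Compress 40.
Give Retrain 170 more to hit its cap of 200 ; 130 left.
Sweep: +10 to 30 (cap) ; 120 left.
Distill has room for 180 more but only 120 remain, so it gets 140.
Total = 40×20 + 130×30 + 120×140 + 160×200 = 53500.

53500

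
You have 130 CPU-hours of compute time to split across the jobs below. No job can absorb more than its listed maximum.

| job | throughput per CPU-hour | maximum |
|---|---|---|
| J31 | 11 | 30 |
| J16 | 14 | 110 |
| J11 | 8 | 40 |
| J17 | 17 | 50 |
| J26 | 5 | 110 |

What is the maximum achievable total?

Highest throughput per CPU-hour first: J17 17 > J16 14 > J31 11 > J11 8 > J26 5.
J17 takes 50 to reach its cap of 50 → 80 left.
Only 80 left; J16 takes them to reach 80.
Total = 14×80 + 17×50 = 1970.

1970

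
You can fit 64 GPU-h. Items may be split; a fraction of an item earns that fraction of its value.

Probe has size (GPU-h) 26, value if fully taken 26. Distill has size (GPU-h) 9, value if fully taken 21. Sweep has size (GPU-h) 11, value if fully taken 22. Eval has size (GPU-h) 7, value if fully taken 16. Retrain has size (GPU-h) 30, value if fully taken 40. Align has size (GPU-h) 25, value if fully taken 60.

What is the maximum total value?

135

Best value per unit of size first: Align 60/25≈2.4, Distill 21/9≈2.33, Eval 16/7≈2.29, Sweep 22/11≈2, Retrain 40/30≈1.33, Probe 26/26≈1.
Take all of Align (25 GPU-h, value 60) — 39 GPU-h left.
All 9 GPU-h of Distill fit (value 21) — 30 remain.
All 7 GPU-h of Eval fit (value 16) — 23 remain.
Sweep: take in full, 11 GPU-h for value 22 — 12 left.
Only 12 GPU-h remain; take 12/30 of Retrain for value 40×12/30 = 16.
Total value = 135.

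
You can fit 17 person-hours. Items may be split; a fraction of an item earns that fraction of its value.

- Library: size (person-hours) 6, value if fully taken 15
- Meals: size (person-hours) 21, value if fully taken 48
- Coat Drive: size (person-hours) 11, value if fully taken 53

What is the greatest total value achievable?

68

Sort by value density: Coat Drive 53/11≈4.82, Library 15/6≈2.5, Meals 48/21≈2.29.
All 11 person-hours of Coat Drive fit (value 53) ; 6 remain.
All 6 person-hours of Library fit (value 15) ; 0 remain.
Total value = 68.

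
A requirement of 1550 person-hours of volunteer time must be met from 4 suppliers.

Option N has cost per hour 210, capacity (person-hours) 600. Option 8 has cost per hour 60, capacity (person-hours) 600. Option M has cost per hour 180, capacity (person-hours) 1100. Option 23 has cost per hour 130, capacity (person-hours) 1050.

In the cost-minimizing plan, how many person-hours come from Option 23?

Cheapest first:
Take 600 from Option 8 at 60 ; need 950 more.
Take 950 from Option 23 at 130 to finish.
Option M, Option N: unused.

950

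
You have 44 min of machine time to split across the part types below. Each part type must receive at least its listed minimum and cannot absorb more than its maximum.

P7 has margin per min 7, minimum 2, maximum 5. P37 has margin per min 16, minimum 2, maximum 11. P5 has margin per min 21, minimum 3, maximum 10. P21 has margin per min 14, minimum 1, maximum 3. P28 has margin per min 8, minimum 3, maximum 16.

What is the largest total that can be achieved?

584

Meeting every minimum uses 2+2+3+1+3 = 11 min, leaving 33.
Highest margin per min first: P5 21 > P37 16 > P21 14 > P28 8 > P7 7.
Give P5 7 more to hit its cap of 10 ; 26 left.
P37: +9 to 11 (cap) ; 17 left.
P21: +2 to 3 (cap) ; 15 left.
P28 takes 13 more to reach its cap of 16 ; 2 left.
Only 2 left; P7 takes them to reach 4.
Total = 7×4 + 16×11 + 21×10 + 14×3 + 8×16 = 584.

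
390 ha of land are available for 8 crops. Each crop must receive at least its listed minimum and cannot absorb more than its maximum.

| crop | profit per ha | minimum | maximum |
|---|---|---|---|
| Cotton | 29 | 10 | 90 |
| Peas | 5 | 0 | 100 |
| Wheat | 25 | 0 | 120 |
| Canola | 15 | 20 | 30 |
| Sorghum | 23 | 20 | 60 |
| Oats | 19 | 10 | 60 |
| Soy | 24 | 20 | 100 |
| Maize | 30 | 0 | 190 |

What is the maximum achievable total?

10740

Meeting every minimum uses 10+0+0+20+20+10+20+0 = 80 ha, leaving 310.
Highest profit per ha first: Maize 30 > Cotton 29 > Wheat 25 > Soy 24 > Sorghum 23 > Oats 19 > Canola 15 > Peas 5.
Give Maize 190 more to hit its cap of 190 → 120 left.
Cotton: +80 to 90 (cap) → 40 left.
Wheat: +40 (room for 120) → 40. Pool exhausted.
Total = 29×90 + 25×40 + 15×20 + 23×20 + 19×10 + 24×20 + 30×190 = 10740.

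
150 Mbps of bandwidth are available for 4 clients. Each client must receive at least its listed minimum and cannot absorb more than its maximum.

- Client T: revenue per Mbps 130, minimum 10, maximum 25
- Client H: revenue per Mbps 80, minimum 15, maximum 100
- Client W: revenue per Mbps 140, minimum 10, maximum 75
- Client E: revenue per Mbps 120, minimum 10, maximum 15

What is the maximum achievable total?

Meeting every minimum uses 10+15+10+10 = 45 Mbps, leaving 105.
Rank by revenue per Mbps: Client W 140 > Client T 130 > Client E 120 > Client H 80.
Client W takes 65 more to reach its cap of 75 → 40 left.
Client T: +15 to 25 (cap) → 25 left.
Give Client E 5 more to hit its cap of 15 → 20 left.
Client H: +20 (room for 85) → 35. Pool exhausted.
Total = 130×25 + 80×35 + 140×75 + 120×15 = 18350.

18350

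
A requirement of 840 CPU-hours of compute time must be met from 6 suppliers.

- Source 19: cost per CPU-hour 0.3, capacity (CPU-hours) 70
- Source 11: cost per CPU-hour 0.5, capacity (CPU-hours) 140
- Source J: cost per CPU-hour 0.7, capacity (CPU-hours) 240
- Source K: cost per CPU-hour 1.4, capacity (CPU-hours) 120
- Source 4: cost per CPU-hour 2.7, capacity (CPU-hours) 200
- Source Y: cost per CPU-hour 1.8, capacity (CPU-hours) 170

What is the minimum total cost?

1003

Use suppliers in increasing cost order.
Source 19 at 0.3: take all 70 CPU-hours → 770 still needed.
Take 140 from Source 11 at 0.5 → need 630 more.
Take 240 from Source J at 0.7 → need 390 more.
Source K at 1.4: take all 120 CPU-hours → 270 still needed.
Source Y (1.8): use full 170 → 100 CPU-hours to go.
Source 4 at 2.7: take 100 of its 200 → requirement met.
Cost = 70×0.3 + 140×0.5 + 240×0.7 + 120×1.4 + 170×1.8 + 100×2.7 = 1003.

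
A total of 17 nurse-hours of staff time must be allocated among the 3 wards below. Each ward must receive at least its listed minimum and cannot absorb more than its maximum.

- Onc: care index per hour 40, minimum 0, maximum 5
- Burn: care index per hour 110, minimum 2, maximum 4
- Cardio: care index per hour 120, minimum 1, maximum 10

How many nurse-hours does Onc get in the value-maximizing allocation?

Meeting every minimum uses 0+2+1 = 3 nurse-hours, leaving 14.
Highest care index per hour first: Cardio 120 > Burn 110 > Onc 40.
Give Cardio 9 more to hit its cap of 10 — 5 left.
Give Burn 2 more to hit its cap of 4 — 3 left.
Onc has room for 5 more but only 3 remain, so it gets 3.

3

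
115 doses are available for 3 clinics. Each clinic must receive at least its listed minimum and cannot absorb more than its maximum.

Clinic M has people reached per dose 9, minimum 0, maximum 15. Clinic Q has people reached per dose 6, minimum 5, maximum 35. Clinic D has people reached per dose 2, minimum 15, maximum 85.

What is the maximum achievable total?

475

Meeting every minimum uses 0+5+15 = 20 doses, leaving 95.
Rank by people reached per dose: Clinic M 9 > Clinic Q 6 > Clinic D 2.
Give Clinic M 15 more to hit its cap of 15 → 80 left.
Clinic Q: +30 to 35 (cap) → 50 left.
Clinic D has room for 70 more but only 50 remain, so it gets 65.
Total = 9×15 + 6×35 + 2×65 = 475.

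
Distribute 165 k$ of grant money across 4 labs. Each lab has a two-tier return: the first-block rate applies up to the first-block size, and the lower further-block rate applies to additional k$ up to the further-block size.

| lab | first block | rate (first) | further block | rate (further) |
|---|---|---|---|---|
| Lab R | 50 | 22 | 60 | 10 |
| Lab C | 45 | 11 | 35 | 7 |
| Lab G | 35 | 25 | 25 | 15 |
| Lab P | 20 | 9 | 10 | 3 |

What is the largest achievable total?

Order all 8 blocks by rate: Lab G/tier1 25 > Lab R/tier1 22 > Lab G/tier2 15 > Lab C/tier1 11 > Lab R/tier2 10 > Lab P/tier1 9 > Lab C/tier2 7 > Lab P/tier2 3.
Lab G tier1 at 25: fill all 35 ; 130 left.
Lab R/tier1 (22): +50 ; 80 left.
Lab G tier2 at 15: fill all 25 ; 55 left.
Fill Lab C tier1 block (45 at 11) ; 10 left.
10 remain; put them into Lab R tier2 at 10.
Total = 25×35 + 22×50 + 15×25 + 11×45 + 10×10 = 2945.

2945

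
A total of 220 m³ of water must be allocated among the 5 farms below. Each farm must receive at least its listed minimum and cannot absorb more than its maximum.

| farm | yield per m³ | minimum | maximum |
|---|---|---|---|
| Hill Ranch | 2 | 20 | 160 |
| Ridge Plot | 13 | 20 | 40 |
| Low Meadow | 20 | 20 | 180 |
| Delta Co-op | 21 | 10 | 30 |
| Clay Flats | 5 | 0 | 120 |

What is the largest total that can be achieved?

Meeting every minimum uses 20+20+20+10+0 = 70 m³, leaving 150.
Rank by yield per m³: Delta Co-op 21 > Low Meadow 20 > Ridge Plot 13 > Clay Flats 5 > Hill Ranch 2.
Give Delta Co-op 20 more to hit its cap of 30 ; 130 left.
Low Meadow has room for 160 more but only 130 remain, so it gets 150.
Total = 2×20 + 13×20 + 20×150 + 21×30 = 3930.

3930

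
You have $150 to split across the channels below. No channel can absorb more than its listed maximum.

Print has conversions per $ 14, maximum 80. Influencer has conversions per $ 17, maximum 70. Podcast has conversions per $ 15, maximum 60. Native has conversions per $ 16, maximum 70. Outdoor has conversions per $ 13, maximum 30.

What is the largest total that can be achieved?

Highest conversions per $ first: Influencer 17 > Native 16 > Podcast 15 > Print 14 > Outdoor 13.
Give Influencer 70 to hit its cap of 70 → 80 left.
Give Native 70 to hit its cap of 70 → 10 left.
Only 10 left; Podcast takes them to reach 10.
Total = 17×70 + 15×10 + 16×70 = 2460.

2460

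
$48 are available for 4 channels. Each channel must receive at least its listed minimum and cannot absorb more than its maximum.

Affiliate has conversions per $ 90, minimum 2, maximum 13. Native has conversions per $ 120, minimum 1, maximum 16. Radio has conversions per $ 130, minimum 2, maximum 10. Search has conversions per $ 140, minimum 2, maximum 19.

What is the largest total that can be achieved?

6150

Meeting every minimum uses 2+1+2+2 = 7 $, leaving 41.
Order the channels by conversions per $: Search 140 > Radio 130 > Native 120 > Affiliate 90.
Search takes 17 more to reach its cap of 19 → 24 left.
Give Radio 8 more to hit its cap of 10 → 16 left.
Native: +15 to 16 (cap) → 1 left.
Only 1 left; Affiliate takes them to reach 3.
Total = 90×3 + 120×16 + 130×10 + 140×19 = 6150.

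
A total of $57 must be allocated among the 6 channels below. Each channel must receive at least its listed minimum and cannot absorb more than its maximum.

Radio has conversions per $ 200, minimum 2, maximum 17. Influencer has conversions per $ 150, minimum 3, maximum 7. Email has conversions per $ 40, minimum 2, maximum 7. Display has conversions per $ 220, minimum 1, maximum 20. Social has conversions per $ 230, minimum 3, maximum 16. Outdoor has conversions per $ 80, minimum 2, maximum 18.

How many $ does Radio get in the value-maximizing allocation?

Meeting every minimum uses 2+3+2+1+3+2 = 13 $, leaving 44.
Rank by conversions per $: Social 230 > Display 220 > Radio 200 > Influencer 150 > Outdoor 80 > Email 40.
Give Social 13 more to hit its cap of 16 ; 31 left.
Display: +19 to 20 (cap) ; 12 left.
Only 12 left; Radio takes them to reach 14.

14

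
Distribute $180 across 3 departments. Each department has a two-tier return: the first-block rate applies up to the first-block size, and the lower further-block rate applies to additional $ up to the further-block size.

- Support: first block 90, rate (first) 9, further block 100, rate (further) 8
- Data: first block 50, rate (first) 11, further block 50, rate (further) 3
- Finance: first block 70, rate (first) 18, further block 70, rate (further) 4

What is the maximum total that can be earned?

Rank every tier by rate: Finance/T1 18 > Data/T1 11 > Support/T1 9 > Support/T2 8 > Finance/T2 4 > Data/T2 3.
Finance/T1 (18): +70 ; 110 left.
Data T1 at 11: fill all 50 ; 60 left.
Support T1 at 9: only 60 left, fill 60.
Total = 18×70 + 11×50 + 9×60 = 2350.

2350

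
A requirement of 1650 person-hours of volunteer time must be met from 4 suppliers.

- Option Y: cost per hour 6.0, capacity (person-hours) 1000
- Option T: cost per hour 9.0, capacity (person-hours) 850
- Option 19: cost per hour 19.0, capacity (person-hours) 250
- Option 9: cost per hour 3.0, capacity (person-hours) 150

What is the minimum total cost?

Cheapest first:
Take 150 from Option 9 at 3.0 → need 1500 more.
Option Y (6.0): use full 1000 → 500 person-hours to go.
Take 500 from Option T at 9.0 to finish.
Option 19: unused.
Cost = 150×3.0 + 1000×6.0 + 500×9.0 = 10950.

10950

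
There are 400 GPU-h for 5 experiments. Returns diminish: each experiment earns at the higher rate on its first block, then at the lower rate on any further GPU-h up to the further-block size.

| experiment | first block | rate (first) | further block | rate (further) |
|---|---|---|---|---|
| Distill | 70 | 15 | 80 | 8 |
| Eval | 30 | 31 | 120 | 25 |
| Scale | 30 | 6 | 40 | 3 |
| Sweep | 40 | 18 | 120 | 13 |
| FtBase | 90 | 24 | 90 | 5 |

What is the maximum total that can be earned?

8510

Order all 10 blocks by rate: Eval/T1 31 > Eval/T2 25 > FtBase/T1 24 > Sweep/T1 18 > Distill/T1 15 > Sweep/T2 13 > Distill/T2 8 > Scale/T1 6 > FtBase/T2 5 > Scale/T2 3.
Eval/T1 (31): +30 — 370 left.
Eval T2 at 25: fill all 120 — 250 left.
Fill FtBase T1 block (90 at 24) — 160 left.
Sweep/T1 (18): +40 — 120 left.
Fill Distill T1 block (70 at 15) — 50 left.
Sweep T2 at 13: only 50 left, fill 50.
Total = 31×30 + 25×120 + 24×90 + 18×40 + 15×70 + 13×50 = 8510.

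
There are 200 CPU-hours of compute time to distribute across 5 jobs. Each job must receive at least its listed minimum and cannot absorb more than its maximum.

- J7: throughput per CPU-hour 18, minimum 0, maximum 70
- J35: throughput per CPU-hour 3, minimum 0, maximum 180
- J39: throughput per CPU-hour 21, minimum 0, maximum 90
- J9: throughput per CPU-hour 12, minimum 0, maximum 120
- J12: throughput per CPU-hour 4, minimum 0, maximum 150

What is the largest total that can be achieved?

3630

Meeting every minimum uses 0+0+0+0+0 = 0 CPU-hours, leaving 200.
Rank by throughput per CPU-hour: J39 21 > J7 18 > J9 12 > J12 4 > J35 3.
J39 takes 90 more to reach its cap of 90 ; 110 left.
J7: +70 to 70 (cap) ; 40 left.
Only 40 left; J9 takes them to reach 40.
Total = 18×70 + 21×90 + 12×40 = 3630.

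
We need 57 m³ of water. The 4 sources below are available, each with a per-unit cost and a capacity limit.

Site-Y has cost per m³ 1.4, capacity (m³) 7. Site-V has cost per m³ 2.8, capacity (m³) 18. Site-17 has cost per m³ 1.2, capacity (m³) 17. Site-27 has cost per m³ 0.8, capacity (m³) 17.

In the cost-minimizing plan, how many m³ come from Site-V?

Use sources in increasing cost order.
Take 17 from Site-27 at 0.8 ; need 40 more.
Site-17 (1.2): use full 17 ; 23 m³ to go.
Site-Y at 1.4: take all 7 m³ ; 16 still needed.
Site-V at 2.8: take 16 of its 18 ; requirement met.

16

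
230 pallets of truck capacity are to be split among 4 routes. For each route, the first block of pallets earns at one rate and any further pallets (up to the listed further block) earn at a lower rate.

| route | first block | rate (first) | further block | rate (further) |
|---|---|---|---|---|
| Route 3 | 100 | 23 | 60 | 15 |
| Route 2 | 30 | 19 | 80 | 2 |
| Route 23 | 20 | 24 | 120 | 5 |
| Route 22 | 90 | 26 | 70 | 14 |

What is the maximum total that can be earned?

5500

Treat each block as its own option and order by rate: Route 22/T1 26 > Route 23/T1 24 > Route 3/T1 23 > Route 2/T1 19 > Route 3/T2 15 > Route 22/T2 14 > Route 23/T2 5 > Route 2/T2 2.
Route 22 T1 at 26: fill all 90 — 140 left.
Route 23/T1 (24): +20 — 120 left.
Fill Route 3 T1 block (100 at 23) — 20 left.
Route 2/T1: +20 of 30 at 19; pool empty.
Total = 26×90 + 24×20 + 23×100 + 19×20 = 5500.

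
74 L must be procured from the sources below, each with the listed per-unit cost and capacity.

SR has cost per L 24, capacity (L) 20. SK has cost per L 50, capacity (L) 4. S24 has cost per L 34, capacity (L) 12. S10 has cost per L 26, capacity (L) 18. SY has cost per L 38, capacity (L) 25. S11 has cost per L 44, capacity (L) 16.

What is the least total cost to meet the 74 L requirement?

2268

Cheapest first:
Take 20 from SR at 24 ; need 54 more.
S10 at 26: take all 18 L ; 36 still needed.
S24 at 34: take all 12 L ; 24 still needed.
SY (38): take the remaining 24 ; done.
S11, SK: unused.
Cost = 20×24 + 18×26 + 12×34 + 24×38 = 2268.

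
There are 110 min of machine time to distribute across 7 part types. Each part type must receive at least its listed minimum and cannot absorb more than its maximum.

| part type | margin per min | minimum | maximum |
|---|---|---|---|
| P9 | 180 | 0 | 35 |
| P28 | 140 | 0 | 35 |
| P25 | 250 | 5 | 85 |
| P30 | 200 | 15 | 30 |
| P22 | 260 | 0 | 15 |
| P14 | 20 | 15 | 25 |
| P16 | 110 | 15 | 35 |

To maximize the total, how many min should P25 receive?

50

Meeting every minimum uses 0+0+5+15+0+15+15 = 50 min, leaving 60.
Rank by margin per min: P22 260 > P25 250 > P30 200 > P9 180 > P28 140 > P16 110 > P14 20.
P22 takes 15 more to reach its cap of 15 → 45 left.
Only 45 left; P25 takes them to reach 50.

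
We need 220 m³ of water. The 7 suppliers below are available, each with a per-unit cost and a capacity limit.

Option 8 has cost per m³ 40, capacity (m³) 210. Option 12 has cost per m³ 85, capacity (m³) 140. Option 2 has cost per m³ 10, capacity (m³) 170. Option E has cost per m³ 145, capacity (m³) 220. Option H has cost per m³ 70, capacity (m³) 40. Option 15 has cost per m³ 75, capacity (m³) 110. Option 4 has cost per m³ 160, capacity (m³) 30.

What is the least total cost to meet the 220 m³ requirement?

3700

Cheapest first:
Option 2 at 10: take all 170 m³ — 50 still needed.
Option 8 at 40: take 50 of its 210 — requirement met.
Option H, Option 15, Option 12, Option E, Option 4: unused.
Cost = 170×10 + 50×40 = 3700.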